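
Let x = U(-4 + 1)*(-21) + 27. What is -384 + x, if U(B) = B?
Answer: -294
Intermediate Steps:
x = 90 (x = (-4 + 1)*(-21) + 27 = -3*(-21) + 27 = 63 + 27 = 90)
-384 + x = -384 + 90 = -294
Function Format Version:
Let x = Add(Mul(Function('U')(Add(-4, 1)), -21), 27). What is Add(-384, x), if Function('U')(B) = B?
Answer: -294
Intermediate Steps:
x = 90 (x = Add(Mul(Add(-4, 1), -21), 27) = Add(Mul(-3, -21), 27) = Add(63, 27) = 90)
Add(-384, x) = Add(-384, 90) = -294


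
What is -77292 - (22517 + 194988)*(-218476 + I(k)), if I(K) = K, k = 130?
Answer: 47491269438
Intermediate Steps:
-77292 - (22517 + 194988)*(-218476 + I(k)) = -77292 - (22517 + 194988)*(-218476 + 130) = -77292 - 217505*(-218346) = -77292 - 1*(-47491346730) = -77292 + 47491346730 = 47491269438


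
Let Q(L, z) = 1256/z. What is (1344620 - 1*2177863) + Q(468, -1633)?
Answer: -1360687075/1633 ≈ -8.3324e+5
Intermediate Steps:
(1344620 - 1*2177863) + Q(468, -1633) = (1344620 - 1*2177863) + 1256/(-1633) = (1344620 - 2177863) + 1256*(-1/1633) = -833243 - 1256/1633 = -1360687075/1633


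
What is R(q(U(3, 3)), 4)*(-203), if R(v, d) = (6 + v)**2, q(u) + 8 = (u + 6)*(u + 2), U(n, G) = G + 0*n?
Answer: -375347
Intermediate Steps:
U(n, G) = G (U(n, G) = G + 0 = G)
q(u) = -8 + (2 + u)*(6 + u) (q(u) = -8 + (u + 6)*(u + 2) = -8 + (6 + u)*(2 + u) = -8 + (2 + u)*(6 + u))
R(q(U(3, 3)), 4)*(-203) = (6 + (4 + 3**2 + 8*3))**2*(-203) = (6 + (4 + 9 + 24))**2*(-203) = (6 + 37)**2*(-203) = 43**2*(-203) = 1849*(-203) = -375347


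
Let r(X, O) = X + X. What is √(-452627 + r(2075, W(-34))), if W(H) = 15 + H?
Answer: I*√448477 ≈ 669.68*I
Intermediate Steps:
r(X, O) = 2*X
√(-452627 + r(2075, W(-34))) = √(-452627 + 2*2075) = √(-452627 + 4150) = √(-448477) = I*√448477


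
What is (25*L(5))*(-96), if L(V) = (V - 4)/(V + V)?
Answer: -240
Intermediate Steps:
L(V) = (-4 + V)/(2*V) (L(V) = (-4 + V)/((2*V)) = (-4 + V)*(1/(2*V)) = (-4 + V)/(2*V))
(25*L(5))*(-96) = (25*((½)*(-4 + 5)/5))*(-96) = (25*((½)*(⅕)*1))*(-96) = (25*(⅒))*(-96) = (5/2)*(-96) = -240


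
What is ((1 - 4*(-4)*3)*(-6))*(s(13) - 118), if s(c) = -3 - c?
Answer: 39396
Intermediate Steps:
((1 - 4*(-4)*3)*(-6))*(s(13) - 118) = ((1 - 4*(-4)*3)*(-6))*((-3 - 1*13) - 118) = ((1 + 16*3)*(-6))*((-3 - 13) - 118) = ((1 + 48)*(-6))*(-16 - 118) = (49*(-6))*(-134) = -294*(-134) = 39396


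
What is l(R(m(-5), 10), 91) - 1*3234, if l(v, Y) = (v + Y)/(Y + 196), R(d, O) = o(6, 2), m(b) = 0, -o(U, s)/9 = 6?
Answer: -928121/287 ≈ -3233.9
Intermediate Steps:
o(U, s) = -54 (o(U, s) = -9*6 = -54)
R(d, O) = -54
l(v, Y) = (Y + v)/(196 + Y)
l(R(m(-5), 10), 91) - 1*3234 = (91 - 54)/(196 + 91) - 1*3234 = 37/287 - 3234 = -928121/287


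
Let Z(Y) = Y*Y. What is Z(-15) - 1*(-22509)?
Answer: 22734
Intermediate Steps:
Z(Y) = Y**2
Z(-15) - 1*(-22509) = (-15)**2 - 1*(-22509) = 225 + 22509 = 22734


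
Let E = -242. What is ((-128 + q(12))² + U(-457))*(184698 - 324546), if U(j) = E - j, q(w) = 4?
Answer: -2180370168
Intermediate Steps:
U(j) = -242 - j
((-128 + q(12))² + U(-457))*(184698 - 324546) = ((-128 + 4)² + (-242 - 1*(-457)))*(184698 - 324546) = ((-124)² + (-242 + 457))*(-139848) = (15376 + 215)*(-139848) = 15591*(-139848) = -2180370168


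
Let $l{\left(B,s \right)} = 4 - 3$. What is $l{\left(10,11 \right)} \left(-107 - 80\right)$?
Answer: $-187$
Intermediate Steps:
$l{\left(B,s \right)} = 1$ ($l{\left(B,s \right)} = 4 - 3 = 1$)
$l{\left(10,11 \right)} \left(-107 - 80\right) = 1 \left(-107 - 80\right) = 1 \left(-187\right) = -187$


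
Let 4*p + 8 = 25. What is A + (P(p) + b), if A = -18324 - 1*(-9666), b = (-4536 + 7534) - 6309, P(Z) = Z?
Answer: -47859/4 ≈ -11965.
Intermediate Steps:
p = 17/4 (p = -2 + (¼)*25 = -2 + 25/4 = 17/4 ≈ 4.2500)
b = -3311 (b = 2998 - 6309 = -3311)
A = -8658 (A = -18324 + 9666 = -8658)
A + (P(p) + b) = -8658 + (17/4 - 3311) = -8658 - 13227/4 = -47859/4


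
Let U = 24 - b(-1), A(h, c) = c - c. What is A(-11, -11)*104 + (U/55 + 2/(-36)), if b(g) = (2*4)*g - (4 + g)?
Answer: 115/198 ≈ 0.58081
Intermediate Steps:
A(h, c) = 0
b(g) = -4 + 7*g (b(g) = 8*g + (-4 - g) = -4 + 7*g)
U = 35 (U = 24 - (-4 + 7*(-1)) = 24 - (-4 - 7) = 24 - 1*(-11) = 24 + 11 = 35)
A(-11, -11)*104 + (U/55 + 2/(-36)) = 0*104 + (35/55 + 2/(-36)) = 0 + (35*(1/55) + 2*(-1/36)) = 0 + (7/11 - 1/18) = 0 + 115/198 = 115/198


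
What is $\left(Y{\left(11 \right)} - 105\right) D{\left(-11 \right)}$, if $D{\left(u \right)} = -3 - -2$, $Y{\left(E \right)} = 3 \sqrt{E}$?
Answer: $105 - 3 \sqrt{11} \approx 95.05$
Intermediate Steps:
$D{\left(u \right)} = -1$ ($D{\left(u \right)} = -3 + 2 = -1$)
$\left(Y{\left(11 \right)} - 105\right) D{\left(-11 \right)} = \left(3 \sqrt{11} - 105\right) \left(-1\right) = \left(-105 + 3 \sqrt{11}\right) \left(-1\right) = 105 - 3 \sqrt{11}$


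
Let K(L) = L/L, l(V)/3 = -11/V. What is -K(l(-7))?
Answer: -1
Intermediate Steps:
l(V) = -33/V (l(V) = 3*(-11/V) = -33/V)
K(L) = 1
-K(l(-7)) = -1*1 = -1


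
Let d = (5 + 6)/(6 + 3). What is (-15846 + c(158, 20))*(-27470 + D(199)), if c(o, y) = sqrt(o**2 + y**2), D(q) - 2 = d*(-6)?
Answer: 435374132 - 164852*sqrt(6341)/3 ≈ 4.3100e+8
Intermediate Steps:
d = 11/9 ≈ 1.2222
D(q) = -16/3 (D(q) = 2 + (11/9)*(-6) = 2 - 22/3 = -16/3)
(-15846 + c(158, 20))*(-27470 + D(199)) = (-15846 + sqrt(158**2 + 20**2))*(-27470 - 16/3) = (-15846 + sqrt(24964 + 400))*(-82426/3) = (-15846 + sqrt(25364))*(-82426/3) = (-15846 + 2*sqrt(6341))*(-82426/3) = 435374132 - 164852*sqrt(6341)/3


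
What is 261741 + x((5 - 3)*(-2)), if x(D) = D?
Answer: 261737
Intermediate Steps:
261741 + x((5 - 3)*(-2)) = 261741 + (5 - 3)*(-2) = 261741 + 2*(-2) = 261741 - 4 = 261737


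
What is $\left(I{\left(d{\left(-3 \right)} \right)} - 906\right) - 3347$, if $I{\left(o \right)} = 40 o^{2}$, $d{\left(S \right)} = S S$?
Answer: $-1013$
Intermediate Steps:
$d{\left(S \right)} = S^{2}$
$\left(I{\left(d{\left(-3 \right)} \right)} - 906\right) - 3347 = \left(40 \left(\left(-3\right)^{2}\right)^{2} - 906\right) - 3347 = \left(40 \cdot 9^{2} - 906\right) - 3347 = \left(40 \cdot 81 - 906\right) - 3347 = \left(3240 - 906\right) - 3347 = 2334 - 3347 = -1013$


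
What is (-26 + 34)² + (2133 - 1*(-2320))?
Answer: 4517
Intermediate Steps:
(-26 + 34)² + (2133 - 1*(-2320)) = 8² + (2133 + 2320) = 64 + 4453 = 4517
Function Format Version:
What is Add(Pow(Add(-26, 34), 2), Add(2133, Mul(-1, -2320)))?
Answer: 4517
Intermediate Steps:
Add(Pow(Add(-26, 34), 2), Add(2133, Mul(-1, -2320))) = Add(Pow(8, 2), Add(2133, 2320)) = Add(64, 4453) = 4517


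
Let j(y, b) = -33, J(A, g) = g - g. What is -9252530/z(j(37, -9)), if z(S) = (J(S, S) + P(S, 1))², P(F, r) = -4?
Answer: -4626265/8 ≈ -5.7828e+5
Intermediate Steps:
J(A, g) = 0
z(S) = 16 (z(S) = (0 - 4)² = (-4)² = 16)
-9252530/z(j(37, -9)) = -9252530/16 = -9252530*1/16 = -4626265/8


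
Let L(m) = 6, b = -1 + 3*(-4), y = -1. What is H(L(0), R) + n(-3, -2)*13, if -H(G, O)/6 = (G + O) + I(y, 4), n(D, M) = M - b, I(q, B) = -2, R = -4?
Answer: 143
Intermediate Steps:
b = -13 (b = -1 - 12 = -13)
n(D, M) = 13 + M (n(D, M) = M - 1*(-13) = M + 13 = 13 + M)
H(G, O) = 12 - 6*G - 6*O (H(G, O) = -6*((G + O) - 2) = -6*(-2 + G + O) = 12 - 6*G - 6*O)
H(L(0), R) + n(-3, -2)*13 = (12 - 6*6 - 6*(-4)) + (13 - 2)*13 = (12 - 36 + 24) + 11*13 = 0 + 143 = 143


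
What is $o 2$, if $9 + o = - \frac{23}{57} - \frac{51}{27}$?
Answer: $- \frac{3862}{171} \approx -22.585$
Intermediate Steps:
$o = - \frac{1931}{171}$ ($o = -9 - \left(\frac{17}{9} + \frac{23}{57}\right) = -9 - \frac{392}{171} = - \frac{1931}{171} \approx -11.292$)
$o 2 = \left(- \frac{1931}{171}\right) 2 = - \frac{3862}{171}$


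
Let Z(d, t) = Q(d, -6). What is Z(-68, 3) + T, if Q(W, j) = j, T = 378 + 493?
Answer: 865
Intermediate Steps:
T = 871
Z(d, t) = -6
Z(-68, 3) + T = -6 + 871 = 865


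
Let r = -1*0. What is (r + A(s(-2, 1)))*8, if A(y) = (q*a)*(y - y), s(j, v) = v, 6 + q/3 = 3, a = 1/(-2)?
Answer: 0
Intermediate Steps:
a = -½ (a = 1*(-½) = -½ ≈ -0.50000)
r = 0
q = -9 (q = -18 + 3*3 = -18 + 9 = -9)
A(y) = 0 (A(y) = (-9*(-½))*(y - y) = (9/2)*0 = 0)
(r + A(s(-2, 1)))*8 = (0 + 0)*8 = 0*8 = 0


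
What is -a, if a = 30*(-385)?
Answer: 11550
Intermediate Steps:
a = -11550
-a = -1*(-11550) = 11550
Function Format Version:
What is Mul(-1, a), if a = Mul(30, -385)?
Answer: 11550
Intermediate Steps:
a = -11550
Mul(-1, a) = Mul(-1, -11550) = 11550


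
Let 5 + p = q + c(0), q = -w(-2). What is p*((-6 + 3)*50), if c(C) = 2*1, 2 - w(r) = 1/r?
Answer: 825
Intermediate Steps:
w(r) = 2 - 1/r
c(C) = 2
q = -5/2 (q = -(2 - 1/(-2)) = -(2 - 1*(-½)) = -(2 + ½) = -1*5/2 = -5/2 ≈ -2.5000)
p = -11/2 (p = -5 + (-5/2 + 2) = -5 - ½ = -11/2 ≈ -5.5000)
p*((-6 + 3)*50) = -11*(-6 + 3)*50/2 = -(-33)*50/2 = -11/2*(-150) = 825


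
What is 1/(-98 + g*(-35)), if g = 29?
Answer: -1/1113 ≈ -0.00089847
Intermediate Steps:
1/(-98 + g*(-35)) = 1/(-98 + 29*(-35)) = 1/(-98 - 1015) = 1/(-1113) = -1/1113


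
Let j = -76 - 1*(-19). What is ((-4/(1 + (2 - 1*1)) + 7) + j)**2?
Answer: 2704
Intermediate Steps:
j = -57 (j = -76 + 19 = -57)
((-4/(1 + (2 - 1*1)) + 7) + j)**2 = ((-4/(1 + (2 - 1*1)) + 7) - 57)**2 = ((-4/(1 + (2 - 1)) + 7) - 57)**2 = ((-4/(1 + 1) + 7) - 57)**2 = ((-4/2 + 7) - 57)**2 = ((-4*1/2 + 7) - 57)**2 = ((-2 + 7) - 57)**2 = (5 - 57)**2 = (-52)**2 = 2704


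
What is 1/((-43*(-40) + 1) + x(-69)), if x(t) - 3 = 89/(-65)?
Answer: 65/111971 ≈ 0.00058051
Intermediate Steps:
x(t) = 106/65 (x(t) = 3 + 89/(-65) = 3 + 89*(-1/65) = 3 - 89/65 = 106/65)
1/((-43*(-40) + 1) + x(-69)) = 1/((-43*(-40) + 1) + 106/65) = 1/((1720 + 1) + 106/65) = 1/(1721 + 106/65) = 1/(111971/65) = 65/111971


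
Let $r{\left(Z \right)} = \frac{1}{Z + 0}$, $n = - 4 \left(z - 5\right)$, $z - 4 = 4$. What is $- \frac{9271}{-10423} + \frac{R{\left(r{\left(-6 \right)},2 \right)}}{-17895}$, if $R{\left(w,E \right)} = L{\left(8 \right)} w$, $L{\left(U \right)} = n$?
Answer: $\frac{165883699}{186519585} \approx 0.88936$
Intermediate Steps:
$z = 8$ ($z = 4 + 4 = 8$)
$n = -12$ ($n = - 4 \left(8 - 5\right) = \left(-4\right) 3 = -12$)
$r{\left(Z \right)} = \frac{1}{Z}$
$L{\left(U \right)} = -12$
$R{\left(w,E \right)} = - 12 w$
$- \frac{9271}{-10423} + \frac{R{\left(r{\left(-6 \right)},2 \right)}}{-17895} = - \frac{9271}{-10423} + \frac{\left(-12\right) \frac{1}{-6}}{-17895} = \left(-9271\right) \left(- \frac{1}{10423}\right) + \left(-12\right) \left(- \frac{1}{6}\right) \left(- \frac{1}{17895}\right) = \frac{9271}{10423} + 2 \left(- \frac{1}{17895}\right) = \frac{9271}{10423} - \frac{2}{17895} = \frac{165883699}{186519585}$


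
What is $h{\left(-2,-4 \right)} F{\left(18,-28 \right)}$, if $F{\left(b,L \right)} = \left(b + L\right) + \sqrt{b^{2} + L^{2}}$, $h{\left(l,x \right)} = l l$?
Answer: $-40 + 8 \sqrt{277} \approx 93.146$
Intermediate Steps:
$h{\left(l,x \right)} = l^{2}$
$F{\left(b,L \right)} = L + b + \sqrt{L^{2} + b^{2}}$ ($F{\left(b,L \right)} = \left(L + b\right) + \sqrt{L^{2} + b^{2}} = L + b + \sqrt{L^{2} + b^{2}}$)
$h{\left(-2,-4 \right)} F{\left(18,-28 \right)} = \left(-2\right)^{2} \left(-28 + 18 + \sqrt{\left(-28\right)^{2} + 18^{2}}\right) = 4 \left(-28 + 18 + \sqrt{784 + 324}\right) = 4 \left(-28 + 18 + \sqrt{1108}\right) = 4 \left(-28 + 18 + 2 \sqrt{277}\right) = 4 \left(-10 + 2 \sqrt{277}\right) = -40 + 8 \sqrt{277}$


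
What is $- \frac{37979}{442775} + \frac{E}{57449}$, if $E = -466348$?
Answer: $- \frac{208669091271}{25436980975} \approx -8.2034$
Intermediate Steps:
$- \frac{37979}{442775} + \frac{E}{57449} = - \frac{37979}{442775} - \frac{466348}{57449} = - \frac{208669091271}{25436980975}$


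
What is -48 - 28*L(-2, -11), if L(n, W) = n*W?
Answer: -664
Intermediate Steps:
L(n, W) = W*n
-48 - 28*L(-2, -11) = -48 - (-308)*(-2) = -48 - 28*22 = -48 - 616 = -664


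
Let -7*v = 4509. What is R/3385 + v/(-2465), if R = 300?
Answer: 4087893/11681635 ≈ 0.34994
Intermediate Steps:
v = -4509/7 (v = -⅐*4509 = -4509/7 ≈ -644.14)
R/3385 + v/(-2465) = 300/3385 - 4509/7/(-2465) = 300*(1/3385) - 4509/7*(-1/2465) = 60/677 + 4509/17255 = 4087893/11681635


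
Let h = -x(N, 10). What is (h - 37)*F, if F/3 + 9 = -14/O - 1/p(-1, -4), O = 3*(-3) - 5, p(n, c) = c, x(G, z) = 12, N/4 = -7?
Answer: 4557/4 ≈ 1139.3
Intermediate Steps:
N = -28 (N = 4*(-7) = -28)
O = -14 (O = -9 - 5 = -14)
F = -93/4 (F = -27 + 3*(-14/(-14) - 1/(-4)) = -27 + 3*(-14*(-1/14) - 1*(-¼)) = -27 + 3*(1 + ¼) = -27 + 3*(5/4) = -27 + 15/4 = -93/4 ≈ -23.250)
h = -12 (h = -1*12 = -12)
(h - 37)*F = (-12 - 37)*(-93/4) = -49*(-93/4) = 4557/4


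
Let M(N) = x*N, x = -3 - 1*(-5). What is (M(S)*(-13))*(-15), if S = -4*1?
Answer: -1560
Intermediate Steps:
x = 2 (x = -3 + 5 = 2)
S = -4
M(N) = 2*N
(M(S)*(-13))*(-15) = ((2*(-4))*(-13))*(-15) = -8*(-13)*(-15) = 104*(-15) = -1560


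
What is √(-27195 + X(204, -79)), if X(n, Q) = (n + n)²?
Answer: √139269 ≈ 373.19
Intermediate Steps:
X(n, Q) = 4*n² (X(n, Q) = (2*n)² = 4*n²)
√(-27195 + X(204, -79)) = √(-27195 + 4*204²) = √(-27195 + 4*41616) = √(-27195 + 166464) = √139269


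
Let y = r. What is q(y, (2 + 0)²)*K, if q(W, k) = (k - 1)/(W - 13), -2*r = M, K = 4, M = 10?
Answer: -⅔ ≈ -0.66667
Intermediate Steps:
r = -5 (r = -½*10 = -5)
y = -5
q(W, k) = (-1 + k)/(-13 + W)
q(y, (2 + 0)²)*K = ((-1 + (2 + 0)²)/(-13 - 5))*4 = ((-1 + 2²)/(-18))*4 = -(-1 + 4)/18*4 = -1/18*3*4 = -⅙*4 = -⅔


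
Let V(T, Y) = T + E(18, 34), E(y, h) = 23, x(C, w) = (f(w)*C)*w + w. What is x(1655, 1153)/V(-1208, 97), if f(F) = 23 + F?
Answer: -2244061993/1185 ≈ -1.8937e+6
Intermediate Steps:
x(C, w) = w + C*w*(23 + w) (x(C, w) = ((23 + w)*C)*w + w = (C*(23 + w))*w + w = C*w*(23 + w) + w = w + C*w*(23 + w))
V(T, Y) = 23 + T (V(T, Y) = T + 23 = 23 + T)
x(1655, 1153)/V(-1208, 97) = (1153*(1 + 1655*(23 + 1153)))/(23 - 1208) = (1153*(1 + 1655*1176))/(-1185) = (1153*(1 + 1946280))*(-1/1185) = (1153*1946281)*(-1/1185) = 2244061993*(-1/1185) = -2244061993/1185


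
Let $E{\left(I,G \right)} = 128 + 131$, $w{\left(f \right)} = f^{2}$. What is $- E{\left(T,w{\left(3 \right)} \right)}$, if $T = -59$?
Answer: $-259$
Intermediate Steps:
$E{\left(I,G \right)} = 259$
$- E{\left(T,w{\left(3 \right)} \right)} = \left(-1\right) 259 = -259$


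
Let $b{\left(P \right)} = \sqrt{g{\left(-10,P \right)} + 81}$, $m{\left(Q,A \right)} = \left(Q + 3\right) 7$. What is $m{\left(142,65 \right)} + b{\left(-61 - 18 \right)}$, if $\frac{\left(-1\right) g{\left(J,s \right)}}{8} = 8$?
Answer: $1015 + \sqrt{17} \approx 1019.1$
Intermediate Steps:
$m{\left(Q,A \right)} = 21 + 7 Q$ ($m{\left(Q,A \right)} = \left(3 + Q\right) 7 = 21 + 7 Q$)
$g{\left(J,s \right)} = -64$ ($g{\left(J,s \right)} = \left(-8\right) 8 = -64$)
$b{\left(P \right)} = \sqrt{17}$ ($b{\left(P \right)} = \sqrt{-64 + 81} = \sqrt{17}$)
$m{\left(142,65 \right)} + b{\left(-61 - 18 \right)} = \left(21 + 7 \cdot 142\right) + \sqrt{17} = \left(21 + 994\right) + \sqrt{17} = 1015 + \sqrt{17}$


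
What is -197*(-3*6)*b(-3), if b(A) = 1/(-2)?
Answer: -1773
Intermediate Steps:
b(A) = -½
-197*(-3*6)*b(-3) = -197*(-3*6)*(-1)/2 = -(-3546)*(-1)/2 = -197*9 = -1773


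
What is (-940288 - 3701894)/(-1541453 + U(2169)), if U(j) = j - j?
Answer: 4642182/1541453 ≈ 3.0116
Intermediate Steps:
U(j) = 0
(-940288 - 3701894)/(-1541453 + U(2169)) = (-940288 - 3701894)/(-1541453 + 0) = -4642182/(-1541453) = -4642182*(-1/1541453) = 4642182/1541453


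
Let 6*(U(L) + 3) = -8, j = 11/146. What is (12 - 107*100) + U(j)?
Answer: -32077/3 ≈ -10692.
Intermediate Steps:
j = 11/146 (j = 11*(1/146) = 11/146 ≈ 0.075342)
U(L) = -13/3 (U(L) = -3 + (⅙)*(-8) = -3 - 4/3 = -13/3)
(12 - 107*100) + U(j) = (12 - 107*100) - 13/3 = (12 - 10700) - 13/3 = -10688 - 13/3 = -32077/3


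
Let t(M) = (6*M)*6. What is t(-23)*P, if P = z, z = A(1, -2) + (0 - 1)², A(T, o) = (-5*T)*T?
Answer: 3312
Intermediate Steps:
t(M) = 36*M
A(T, o) = -5*T²
z = -4 (z = -5*1² + (0 - 1)² = -5*1 + (-1)² = -5 + 1 = -4)
P = -4
t(-23)*P = (36*(-23))*(-4) = -828*(-4) = 3312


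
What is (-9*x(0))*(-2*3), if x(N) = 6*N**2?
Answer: 0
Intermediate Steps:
(-9*x(0))*(-2*3) = (-54*0**2)*(-2*3) = -54*0*(-6) = -9*0*(-6) = 0*(-6) = 0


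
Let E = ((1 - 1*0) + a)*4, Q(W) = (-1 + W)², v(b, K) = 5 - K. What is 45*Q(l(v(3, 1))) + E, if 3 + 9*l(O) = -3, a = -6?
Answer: 105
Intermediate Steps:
l(O) = -⅔ (l(O) = -⅓ + (⅑)*(-3) = -⅓ - ⅓ = -⅔)
E = -20 (E = ((1 - 1*0) - 6)*4 = ((1 + 0) - 6)*4 = (1 - 6)*4 = -5*4 = -20)
45*Q(l(v(3, 1))) + E = 45*(-1 - ⅔)² - 20 = 45*(-5/3)² - 20 = 45*(25/9) - 20 = 125 - 20 = 105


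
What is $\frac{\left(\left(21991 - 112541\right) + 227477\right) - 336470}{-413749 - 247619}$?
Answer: $\frac{199543}{661368} \approx 0.30171$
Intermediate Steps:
$\frac{\left(\left(21991 - 112541\right) + 227477\right) - 336470}{-413749 - 247619} = \frac{\left(\left(21991 - 112541\right) + 227477\right) - 336470}{-661368} = \left(\left(-90550 + 227477\right) - 336470\right) \left(- \frac{1}{661368}\right) = \left(136927 - 336470\right) \left(- \frac{1}{661368}\right) = \left(-199543\right) \left(- \frac{1}{661368}\right) = \frac{199543}{661368}$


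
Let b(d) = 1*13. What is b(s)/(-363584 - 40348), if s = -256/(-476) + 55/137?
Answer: -13/403932 ≈ -3.2184e-5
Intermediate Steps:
s = 15313/16303 (s = -256*(-1/476) + 55*(1/137) = 64/119 + 55/137 = 15313/16303 ≈ 0.93927)
b(d) = 13
b(s)/(-363584 - 40348) = 13/(-363584 - 40348) = 13/(-403932) = 13*(-1/403932) = -13/403932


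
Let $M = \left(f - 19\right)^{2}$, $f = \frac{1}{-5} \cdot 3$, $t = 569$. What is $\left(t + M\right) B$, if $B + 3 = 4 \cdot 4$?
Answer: $\frac{309777}{25} \approx 12391.0$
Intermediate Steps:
$f = - \frac{3}{5}$ ($f = \left(- \frac{1}{5}\right) 3 = - \frac{3}{5} \approx -0.6$)
$B = 13$ ($B = -3 + 4 \cdot 4 = -3 + 16 = 13$)
$M = \frac{9604}{25}$ ($M = \left(- \frac{3}{5} - 19\right)^{2} = \left(- \frac{98}{5}\right)^{2} = \frac{9604}{25} \approx 384.16$)
$\left(t + M\right) B = \left(569 + \frac{9604}{25}\right) 13 = \frac{23829}{25} \cdot 13 = \frac{309777}{25}$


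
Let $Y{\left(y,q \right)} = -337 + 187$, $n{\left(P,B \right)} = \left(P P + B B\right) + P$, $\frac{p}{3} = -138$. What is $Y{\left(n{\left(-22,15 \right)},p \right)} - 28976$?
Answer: $-29126$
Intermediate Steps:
$p = -414$ ($p = 3 \left(-138\right) = -414$)
$n{\left(P,B \right)} = P + B^{2} + P^{2}$ ($n{\left(P,B \right)} = \left(P^{2} + B^{2}\right) + P = \left(B^{2} + P^{2}\right) + P = P + B^{2} + P^{2}$)
$Y{\left(y,q \right)} = -150$
$Y{\left(n{\left(-22,15 \right)},p \right)} - 28976 = -150 - 28976 = -29126$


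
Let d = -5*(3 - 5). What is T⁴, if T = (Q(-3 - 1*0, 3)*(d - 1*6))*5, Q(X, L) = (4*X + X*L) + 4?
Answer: 13363360000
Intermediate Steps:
Q(X, L) = 4 + 4*X + L*X (Q(X, L) = (4*X + L*X) + 4 = 4 + 4*X + L*X)
d = 10 (d = -5*(-2) = 10)
T = -340 (T = ((4 + 4*(-3 - 1*0) + 3*(-3 - 1*0))*(10 - 1*6))*5 = ((4 + 4*(-3 + 0) + 3*(-3 + 0))*(10 - 6))*5 = ((4 + 4*(-3) + 3*(-3))*4)*5 = ((4 - 12 - 9)*4)*5 = -17*4*5 = -68*5 = -340)
T⁴ = (-340)⁴ = 13363360000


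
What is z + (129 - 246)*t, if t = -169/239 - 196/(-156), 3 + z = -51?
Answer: -28266/239 ≈ -118.27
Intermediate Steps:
z = -54 (z = -3 - 51 = -54)
t = 5120/9321 (t = -169*1/239 - 196*(-1/156) = -169/239 + 49/39 = 5120/9321 ≈ 0.54930)
z + (129 - 246)*t = -54 + (129 - 246)*(5120/9321) = -54 - 117*5120/9321 = -54 - 15360/239 = -28266/239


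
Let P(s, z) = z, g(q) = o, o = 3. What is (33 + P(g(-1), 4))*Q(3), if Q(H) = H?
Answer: 111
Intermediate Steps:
g(q) = 3
(33 + P(g(-1), 4))*Q(3) = (33 + 4)*3 = 37*3 = 111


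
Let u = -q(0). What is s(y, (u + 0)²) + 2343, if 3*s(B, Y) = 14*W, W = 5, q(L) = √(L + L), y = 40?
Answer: 7099/3 ≈ 2366.3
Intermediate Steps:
q(L) = √2*√L (q(L) = √(2*L) = √2*√L)
u = 0 (u = -√2*√0 = -√2*0 = -1*0 = 0)
s(B, Y) = 70/3 (s(B, Y) = (14*5)/3 = (⅓)*70 = 70/3)
s(y, (u + 0)²) + 2343 = 70/3 + 2343 = 7099/3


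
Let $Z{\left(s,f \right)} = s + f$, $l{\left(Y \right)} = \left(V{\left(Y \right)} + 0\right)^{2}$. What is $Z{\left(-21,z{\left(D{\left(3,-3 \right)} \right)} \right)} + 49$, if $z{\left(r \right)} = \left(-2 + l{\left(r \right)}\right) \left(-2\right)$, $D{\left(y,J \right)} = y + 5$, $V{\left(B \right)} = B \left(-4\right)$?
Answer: $-2016$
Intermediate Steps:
$V{\left(B \right)} = - 4 B$
$D{\left(y,J \right)} = 5 + y$
$l{\left(Y \right)} = 16 Y^{2}$ ($l{\left(Y \right)} = \left(- 4 Y + 0\right)^{2} = \left(- 4 Y\right)^{2} = 16 Y^{2}$)
$z{\left(r \right)} = 4 - 32 r^{2}$ ($z{\left(r \right)} = \left(-2 + 16 r^{2}\right) \left(-2\right) = 4 - 32 r^{2}$)
$Z{\left(s,f \right)} = f + s$
$Z{\left(-21,z{\left(D{\left(3,-3 \right)} \right)} \right)} + 49 = \left(\left(4 - 32 \left(5 + 3\right)^{2}\right) - 21\right) + 49 = \left(\left(4 - 32 \cdot 8^{2}\right) - 21\right) + 49 = \left(\left(4 - 2048\right) - 21\right) + 49 = \left(-2044 - 21\right) + 49 = -2065 + 49 = -2016$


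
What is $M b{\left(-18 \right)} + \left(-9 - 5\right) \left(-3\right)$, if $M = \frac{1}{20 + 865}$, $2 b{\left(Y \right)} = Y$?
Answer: $\frac{12387}{295} \approx 41.99$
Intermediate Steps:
$b{\left(Y \right)} = \frac{Y}{2}$
$M = \frac{1}{885} \approx 0.0011299$
$M b{\left(-18 \right)} + \left(-9 - 5\right) \left(-3\right) = \frac{\frac{1}{2} \left(-18\right)}{885} + \left(-9 - 5\right) \left(-3\right) = \frac{1}{885} \left(-9\right) - -42 = - \frac{3}{295} + 42 = \frac{12387}{295}$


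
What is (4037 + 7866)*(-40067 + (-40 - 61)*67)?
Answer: -557465102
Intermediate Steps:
(4037 + 7866)*(-40067 + (-40 - 61)*67) = 11903*(-40067 - 101*67) = 11903*(-40067 - 6767) = 11903*(-46834) = -557465102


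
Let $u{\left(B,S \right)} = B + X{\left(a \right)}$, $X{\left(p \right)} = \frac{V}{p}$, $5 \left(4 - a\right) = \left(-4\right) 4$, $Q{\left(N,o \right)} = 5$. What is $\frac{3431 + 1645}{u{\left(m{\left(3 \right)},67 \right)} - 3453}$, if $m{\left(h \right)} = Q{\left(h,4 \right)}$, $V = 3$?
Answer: $- \frac{60912}{41371} \approx -1.4723$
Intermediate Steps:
$a = \frac{36}{5}$ ($a = 4 - \frac{\left(-4\right) 4}{5} = 4 - - \frac{16}{5} = 4 + \frac{16}{5} = \frac{36}{5} \approx 7.2$)
$m{\left(h \right)} = 5$
$X{\left(p \right)} = \frac{3}{p}$
$u{\left(B,S \right)} = \frac{5}{12} + B$ ($u{\left(B,S \right)} = B + \frac{3}{\frac{36}{5}} = B + 3 \cdot \frac{5}{36} = B + \frac{5}{12} = \frac{5}{12} + B$)
$\frac{3431 + 1645}{u{\left(m{\left(3 \right)},67 \right)} - 3453} = \frac{3431 + 1645}{\left(\frac{5}{12} + 5\right) - 3453} = \frac{5076}{\frac{65}{12} - 3453} = \frac{5076}{- \frac{41371}{12}} = 5076 \left(- \frac{12}{41371}\right) = - \frac{60912}{41371}$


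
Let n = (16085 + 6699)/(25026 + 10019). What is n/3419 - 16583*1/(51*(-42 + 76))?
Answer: -1986916565009/207765894570 ≈ -9.5632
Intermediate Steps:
n = 22784/35045 ≈ 0.65014
n/3419 - 16583*1/(51*(-42 + 76)) = (22784/35045)/3419 - 16583*1/(51*(-42 + 76)) = (22784/35045)*(1/3419) - 16583/(34*51) = 22784/119818855 - 16583/1734 = -1986916565009/207765894570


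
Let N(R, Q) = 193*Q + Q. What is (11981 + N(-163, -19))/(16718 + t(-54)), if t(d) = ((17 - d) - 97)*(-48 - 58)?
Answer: 1185/2782 ≈ 0.42595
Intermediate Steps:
t(d) = 8480 + 106*d (t(d) = (-80 - d)*(-106) = 8480 + 106*d)
N(R, Q) = 194*Q
(11981 + N(-163, -19))/(16718 + t(-54)) = (11981 + 194*(-19))/(16718 + (8480 + 106*(-54))) = (11981 - 3686)/(16718 + (8480 - 5724)) = 8295/(16718 + 2756) = 8295/19474 = 8295*(1/19474) = 1185/2782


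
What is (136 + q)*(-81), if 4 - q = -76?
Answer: -17496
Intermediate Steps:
q = 80 (q = 4 - 1*(-76) = 4 + 76 = 80)
(136 + q)*(-81) = (136 + 80)*(-81) = 216*(-81) = -17496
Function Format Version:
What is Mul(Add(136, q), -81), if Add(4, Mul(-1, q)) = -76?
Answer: -17496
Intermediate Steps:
q = 80 (q = Add(4, Mul(-1, -76)) = Add(4, 76) = 80)
Mul(Add(136, q), -81) = Mul(Add(136, 80), -81) = Mul(216, -81) = -17496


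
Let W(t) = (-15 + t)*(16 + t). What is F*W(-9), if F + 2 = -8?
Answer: 1680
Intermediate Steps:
F = -10 (F = -2 - 8 = -10)
F*W(-9) = -10*(-240 - 9 + (-9)**2) = -10*(-240 - 9 + 81) = -10*(-168) = 1680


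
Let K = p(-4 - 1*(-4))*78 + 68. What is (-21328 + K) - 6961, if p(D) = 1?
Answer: -28143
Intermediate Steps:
K = 146 (K = 1*78 + 68 = 78 + 68 = 146)
(-21328 + K) - 6961 = (-21328 + 146) - 6961 = -21182 - 6961 = -28143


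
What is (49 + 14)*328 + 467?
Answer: 21131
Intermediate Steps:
(49 + 14)*328 + 467 = 63*328 + 467 = 20664 + 467 = 21131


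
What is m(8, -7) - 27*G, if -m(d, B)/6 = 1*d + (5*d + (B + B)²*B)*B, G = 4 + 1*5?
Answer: -56235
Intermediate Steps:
G = 9 (G = 4 + 5 = 9)
m(d, B) = -6*d - 6*B*(4*B³ + 5*d) (m(d, B) = -6*(1*d + (5*d + (B + B)²*B)*B) = -6*(d + (5*d + (2*B)²*B)*B) = -6*(d + (5*d + (4*B²)*B)*B) = -6*(d + (5*d + 4*B³)*B) = -6*(d + (4*B³ + 5*d)*B) = -6*(d + B*(4*B³ + 5*d)) = -6*d - 6*B*(4*B³ + 5*d))
m(8, -7) - 27*G = (-24*(-7)⁴ - 6*8 - 30*(-7)*8) - 27*9 = (-24*2401 - 48 + 1680) - 243 = (-57624 - 48 + 1680) - 243 = -55992 - 243 = -56235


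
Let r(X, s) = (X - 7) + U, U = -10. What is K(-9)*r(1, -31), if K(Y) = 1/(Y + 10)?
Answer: -16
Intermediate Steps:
r(X, s) = -17 + X (r(X, s) = (X - 7) - 10 = (-7 + X) - 10 = -17 + X)
K(Y) = 1/(10 + Y)
K(-9)*r(1, -31) = (-17 + 1)/(10 - 9) = -16/1 = 1*(-16) = -16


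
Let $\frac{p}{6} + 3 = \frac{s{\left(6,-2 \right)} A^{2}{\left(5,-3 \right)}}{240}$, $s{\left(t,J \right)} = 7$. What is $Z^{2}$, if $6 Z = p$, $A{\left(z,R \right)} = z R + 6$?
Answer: $\frac{2601}{6400} \approx 0.40641$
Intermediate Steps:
$A{\left(z,R \right)} = 6 + R z$ ($A{\left(z,R \right)} = R z + 6 = 6 + R z$)
$p = - \frac{153}{40}$ ($p = -18 + 6 \frac{7 \left(6 - 15\right)^{2}}{240} = -18 + 6 \cdot 7 \left(6 - 15\right)^{2} \cdot \frac{1}{240} = -18 + 6 \cdot 7 \left(-9\right)^{2} \cdot \frac{1}{240} = -18 + 6 \cdot 7 \cdot 81 \cdot \frac{1}{240} = -18 + 6 \cdot 567 \cdot \frac{1}{240} = -18 + 6 \cdot \frac{189}{80} = -18 + \frac{567}{40} = - \frac{153}{40} \approx -3.825$)
$Z = - \frac{51}{80}$ ($Z = \frac{1}{6} \left(- \frac{153}{40}\right) = - \frac{51}{80} \approx -0.6375$)
$Z^{2} = \left(- \frac{51}{80}\right)^{2} = \frac{2601}{6400}$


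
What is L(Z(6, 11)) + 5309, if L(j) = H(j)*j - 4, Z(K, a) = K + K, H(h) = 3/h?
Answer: 5308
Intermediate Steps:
Z(K, a) = 2*K
L(j) = -1 (L(j) = (3/j)*j - 4 = 3 - 4 = -1)
L(Z(6, 11)) + 5309 = -1 + 5309 = 5308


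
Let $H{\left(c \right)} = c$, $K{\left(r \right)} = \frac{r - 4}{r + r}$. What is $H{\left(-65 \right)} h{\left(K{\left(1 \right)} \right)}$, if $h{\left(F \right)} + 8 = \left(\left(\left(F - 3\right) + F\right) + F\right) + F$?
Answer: $1105$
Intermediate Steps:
$K{\left(r \right)} = \frac{-4 + r}{2 r}$
$h{\left(F \right)} = -11 + 4 F$ ($h{\left(F \right)} = -8 + \left(\left(\left(\left(F - 3\right) + F\right) + F\right) + F\right) = -8 + \left(\left(\left(\left(-3 + F\right) + F\right) + F\right) + F\right) = -8 + \left(\left(\left(-3 + 2 F\right) + F\right) + F\right) = -8 + \left(\left(-3 + 3 F\right) + F\right) = -8 + \left(-3 + 4 F\right) = -11 + 4 F$)
$H{\left(-65 \right)} h{\left(K{\left(1 \right)} \right)} = - 65 \left(-11 + 4 \frac{-4 + 1}{2 \cdot 1}\right) = - 65 \left(-11 + 4 \cdot \frac{1}{2} \cdot 1 \left(-3\right)\right) = - 65 \left(-11 + 4 \left(- \frac{3}{2}\right)\right) = - 65 \left(-11 - 6\right) = \left(-65\right) \left(-17\right) = 1105$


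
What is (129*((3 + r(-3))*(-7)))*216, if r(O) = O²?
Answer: -2340576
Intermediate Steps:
(129*((3 + r(-3))*(-7)))*216 = (129*((3 + (-3)²)*(-7)))*216 = (129*((3 + 9)*(-7)))*216 = (129*(12*(-7)))*216 = (129*(-84))*216 = -10836*216 = -2340576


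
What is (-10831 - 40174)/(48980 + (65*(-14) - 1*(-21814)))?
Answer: -51005/69884 ≈ -0.72985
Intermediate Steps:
(-10831 - 40174)/(48980 + (65*(-14) - 1*(-21814))) = -51005/(48980 + (-910 + 21814)) = -51005/(48980 + 20904) = -51005/69884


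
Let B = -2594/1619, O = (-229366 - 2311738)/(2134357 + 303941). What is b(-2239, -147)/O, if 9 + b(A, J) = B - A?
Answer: -549802062828/257127961 ≈ -2138.2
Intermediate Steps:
O = -1270552/1219149 (O = -2541104/2438298 = -2541104*1/2438298 = -1270552/1219149 ≈ -1.0422)
B = -2594/1619 (B = -2594*1/1619 = -2594/1619 ≈ -1.6022)
b(A, J) = -17165/1619 - A (b(A, J) = -9 + (-2594/1619 - A) = -17165/1619 - A)
b(-2239, -147)/O = (-17165/1619 - 1*(-2239))/(-1270552/1219149) = (-17165/1619 + 2239)*(-1219149/1270552) = (3607776/1619)*(-1219149/1270552) = -549802062828/257127961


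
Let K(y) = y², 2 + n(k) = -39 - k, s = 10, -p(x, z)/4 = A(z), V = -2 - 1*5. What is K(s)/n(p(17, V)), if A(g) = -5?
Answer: -100/61 ≈ -1.6393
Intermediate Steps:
V = -7 (V = -2 - 5 = -7)
p(x, z) = 20 (p(x, z) = -4*(-5) = 20)
n(k) = -41 - k (n(k) = -2 + (-39 - k) = -41 - k)
K(s)/n(p(17, V)) = 10²/(-41 - 1*20) = 100/(-41 - 20) = 100/(-61) = 100*(-1/61) = -100/61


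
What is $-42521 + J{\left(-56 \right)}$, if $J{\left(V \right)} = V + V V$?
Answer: $-39441$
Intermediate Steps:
$J{\left(V \right)} = V + V^{2}$
$-42521 + J{\left(-56 \right)} = -42521 - 56 \left(1 - 56\right) = -42521 - -3080 = -42521 + 3080 = -39441$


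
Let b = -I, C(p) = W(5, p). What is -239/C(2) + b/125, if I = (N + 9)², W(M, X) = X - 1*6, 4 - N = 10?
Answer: 29839/500 ≈ 59.678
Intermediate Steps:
N = -6 (N = 4 - 1*10 = 4 - 10 = -6)
W(M, X) = -6 + X (W(M, X) = X - 6 = -6 + X)
C(p) = -6 + p
I = 9 (I = (-6 + 9)² = 3² = 9)
b = -9 (b = -1*9 = -9)
-239/C(2) + b/125 = -239/(-6 + 2) - 9/125 = -239/(-4) - 9*1/125 = -239*(-¼) - 9/125 = 239/4 - 9/125 = 29839/500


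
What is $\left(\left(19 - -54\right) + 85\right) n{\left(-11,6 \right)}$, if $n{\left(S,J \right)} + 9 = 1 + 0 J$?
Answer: $-1264$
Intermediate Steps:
$n{\left(S,J \right)} = -8$ ($n{\left(S,J \right)} = -9 + \left(1 + 0 J\right) = -9 + \left(1 + 0\right) = -9 + 1 = -8$)
$\left(\left(19 - -54\right) + 85\right) n{\left(-11,6 \right)} = \left(\left(19 - -54\right) + 85\right) \left(-8\right) = \left(\left(19 + 54\right) + 85\right) \left(-8\right) = \left(73 + 85\right) \left(-8\right) = 158 \left(-8\right) = -1264$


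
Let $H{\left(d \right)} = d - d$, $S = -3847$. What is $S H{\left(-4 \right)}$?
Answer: $0$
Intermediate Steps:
$H{\left(d \right)} = 0$
$S H{\left(-4 \right)} = \left(-3847\right) 0 = 0$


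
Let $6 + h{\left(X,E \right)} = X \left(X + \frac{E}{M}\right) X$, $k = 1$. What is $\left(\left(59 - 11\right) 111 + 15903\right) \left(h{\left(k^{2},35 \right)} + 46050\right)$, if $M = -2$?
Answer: $\frac{1954419705}{2} \approx 9.7721 \cdot 10^{8}$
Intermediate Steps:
$h{\left(X,E \right)} = -6 + X^{2} \left(X - \frac{E}{2}\right)$ ($h{\left(X,E \right)} = -6 + X \left(X + \frac{E}{-2}\right) X = -6 + X \left(X + E \left(- \frac{1}{2}\right)\right) X = -6 + X \left(X - \frac{E}{2}\right) X = -6 + X^{2} \left(X - \frac{E}{2}\right)$)
$\left(\left(59 - 11\right) 111 + 15903\right) \left(h{\left(k^{2},35 \right)} + 46050\right) = \left(\left(59 - 11\right) 111 + 15903\right) \left(\left(-6 + \left(1^{2}\right)^{3} - \frac{35 \left(1^{2}\right)^{2}}{2}\right) + 46050\right) = \left(48 \cdot 111 + 15903\right) \left(\left(-6 + 1^{3} - \frac{35 \cdot 1^{2}}{2}\right) + 46050\right) = \left(5328 + 15903\right) \left(\left(-6 + 1 - \frac{35}{2} \cdot 1\right) + 46050\right) = 21231 \left(\left(-6 + 1 - \frac{35}{2}\right) + 46050\right) = 21231 \left(- \frac{45}{2} + 46050\right) = 21231 \cdot \frac{92055}{2} = \frac{1954419705}{2}$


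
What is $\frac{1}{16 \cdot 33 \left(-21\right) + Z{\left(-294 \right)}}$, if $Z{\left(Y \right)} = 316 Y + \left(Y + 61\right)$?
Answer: $- \frac{1}{104225} \approx -9.5946 \cdot 10^{-6}$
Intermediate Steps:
$Z{\left(Y \right)} = 61 + 317 Y$ ($Z{\left(Y \right)} = 316 Y + \left(61 + Y\right) = 61 + 317 Y$)
$\frac{1}{16 \cdot 33 \left(-21\right) + Z{\left(-294 \right)}} = \frac{1}{16 \cdot 33 \left(-21\right) + \left(61 + 317 \left(-294\right)\right)} = \frac{1}{528 \left(-21\right) + \left(61 - 93198\right)} = \frac{1}{-11088 - 93137} = \frac{1}{-104225} = - \frac{1}{104225}$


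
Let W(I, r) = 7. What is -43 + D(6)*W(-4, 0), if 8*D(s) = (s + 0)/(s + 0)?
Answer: -337/8 ≈ -42.125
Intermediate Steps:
D(s) = 1/8 (D(s) = ((s + 0)/(s + 0))/8 = (s/s)/8 = (1/8)*1 = 1/8)
-43 + D(6)*W(-4, 0) = -43 + (1/8)*7 = -43 + 7/8 = -337/8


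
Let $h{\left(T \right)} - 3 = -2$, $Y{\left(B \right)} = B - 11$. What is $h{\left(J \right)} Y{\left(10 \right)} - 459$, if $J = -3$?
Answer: $-460$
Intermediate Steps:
$Y{\left(B \right)} = -11 + B$
$h{\left(T \right)} = 1$ ($h{\left(T \right)} = 3 - 2 = 1$)
$h{\left(J \right)} Y{\left(10 \right)} - 459 = 1 \left(-11 + 10\right) - 459 = 1 \left(-1\right) - 459 = -1 - 459 = -460$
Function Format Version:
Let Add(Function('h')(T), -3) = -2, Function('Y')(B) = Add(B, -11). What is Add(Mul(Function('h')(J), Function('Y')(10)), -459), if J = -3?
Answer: -460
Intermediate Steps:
Function('Y')(B) = Add(-11, B)
Function('h')(T) = 1 (Function('h')(T) = Add(3, -2) = 1)
Add(Mul(Function('h')(J), Function('Y')(10)), -459) = Add(Mul(1, Add(-11, 10)), -459) = Add(Mul(1, -1), -459) = Add(-1, -459) = -460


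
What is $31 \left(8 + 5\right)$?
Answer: $403$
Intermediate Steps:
$31 \left(8 + 5\right) = 31 \cdot 13 = 403$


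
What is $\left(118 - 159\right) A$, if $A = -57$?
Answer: $2337$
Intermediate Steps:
$\left(118 - 159\right) A = \left(118 - 159\right) \left(-57\right) = \left(-41\right) \left(-57\right) = 2337$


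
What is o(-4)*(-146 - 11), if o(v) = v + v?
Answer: 1256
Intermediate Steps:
o(v) = 2*v
o(-4)*(-146 - 11) = (2*(-4))*(-146 - 11) = -8*(-157) = 1256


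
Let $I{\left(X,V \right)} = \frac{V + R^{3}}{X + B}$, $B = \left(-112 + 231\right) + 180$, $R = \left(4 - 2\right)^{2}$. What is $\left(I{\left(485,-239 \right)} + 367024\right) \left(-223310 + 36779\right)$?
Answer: $- \frac{7667666956053}{112} \approx -6.8461 \cdot 10^{10}$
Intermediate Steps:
$R = 4$ ($R = 2^{2} = 4$)
$B = 299$ ($B = 119 + 180 = 299$)
$I{\left(X,V \right)} = \frac{64 + V}{299 + X}$ ($I{\left(X,V \right)} = \frac{V + 4^{3}}{X + 299} = \frac{V + 64}{299 + X} = \frac{64 + V}{299 + X}$)
$\left(I{\left(485,-239 \right)} + 367024\right) \left(-223310 + 36779\right) = \left(\frac{64 - 239}{299 + 485} + 367024\right) \left(-223310 + 36779\right) = \left(\frac{1}{784} \left(-175\right) + 367024\right) \left(-186531\right) = \left(- \frac{25}{112} + 367024\right) \left(-186531\right) = \frac{41106663}{112} \left(-186531\right) = - \frac{7667666956053}{112}$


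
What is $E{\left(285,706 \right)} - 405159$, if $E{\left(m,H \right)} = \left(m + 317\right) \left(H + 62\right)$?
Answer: $57177$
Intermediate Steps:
$E{\left(m,H \right)} = \left(62 + H\right) \left(317 + m\right)$ ($E{\left(m,H \right)} = \left(317 + m\right) \left(62 + H\right) = \left(62 + H\right) \left(317 + m\right)$)
$E{\left(285,706 \right)} - 405159 = \left(19654 + 62 \cdot 285 + 317 \cdot 706 + 706 \cdot 285\right) - 405159 = \left(19654 + 17670 + 223802 + 201210\right) - 405159 = 462336 - 405159 = 57177$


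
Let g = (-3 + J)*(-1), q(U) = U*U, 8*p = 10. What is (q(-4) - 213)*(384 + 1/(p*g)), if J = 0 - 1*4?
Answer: -2648468/35 ≈ -75671.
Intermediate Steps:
p = 5/4 (p = (1/8)*10 = 5/4 ≈ 1.2500)
q(U) = U**2
J = -4 (J = 0 - 4 = -4)
g = 7 (g = (-3 - 4)*(-1) = -7*(-1) = 7)
(q(-4) - 213)*(384 + 1/(p*g)) = ((-4)**2 - 213)*(384 + 1/((5/4)*7)) = (16 - 213)*(384 + 1/(35/4)) = -197*(384 + 4/35) = -197*13444/35 = -2648468/35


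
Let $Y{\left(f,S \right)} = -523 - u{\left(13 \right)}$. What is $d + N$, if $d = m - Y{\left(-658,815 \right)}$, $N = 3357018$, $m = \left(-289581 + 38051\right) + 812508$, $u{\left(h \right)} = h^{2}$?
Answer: $3918688$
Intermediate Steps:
$m = 560978$ ($m = -251530 + 812508 = 560978$)
$Y{\left(f,S \right)} = -692$ ($Y{\left(f,S \right)} = -523 - 13^{2} = -523 - 169 = -692$)
$d = 561670$ ($d = 560978 - -692 = 560978 + 692 = 561670$)
$d + N = 561670 + 3357018 = 3918688$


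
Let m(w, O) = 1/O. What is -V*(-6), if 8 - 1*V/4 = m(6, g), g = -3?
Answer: 200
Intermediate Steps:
V = 100/3 (V = 32 - 4/(-3) = 32 - 4*(-⅓) = 32 + 4/3 = 100/3 ≈ 33.333)
-V*(-6) = -1*100/3*(-6) = -100/3*(-6) = 200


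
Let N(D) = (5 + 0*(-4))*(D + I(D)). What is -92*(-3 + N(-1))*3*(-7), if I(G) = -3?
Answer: -44436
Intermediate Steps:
N(D) = -15 + 5*D (N(D) = (5 + 0*(-4))*(D - 3) = (5 + 0)*(-3 + D) = 5*(-3 + D) = -15 + 5*D)
-92*(-3 + N(-1))*3*(-7) = -92*(-3 + (-15 + 5*(-1)))*3*(-7) = -92*(-3 + (-15 - 5))*3*(-7) = -92*(-3 - 20)*3*(-7) = -(-2116)*3*(-7) = -92*(-69)*(-7) = 6348*(-7) = -44436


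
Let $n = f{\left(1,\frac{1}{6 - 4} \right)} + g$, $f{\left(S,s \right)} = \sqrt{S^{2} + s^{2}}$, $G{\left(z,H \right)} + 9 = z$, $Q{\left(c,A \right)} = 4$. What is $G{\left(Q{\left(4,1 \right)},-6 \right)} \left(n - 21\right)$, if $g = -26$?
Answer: $235 - \frac{5 \sqrt{5}}{2} \approx 229.41$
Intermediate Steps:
$G{\left(z,H \right)} = -9 + z$
$n = -26 + \frac{\sqrt{5}}{2}$ ($n = \sqrt{1^{2} + \left(\frac{1}{6 - 4}\right)^{2}} - 26 = \sqrt{1 + \left(\frac{1}{2}\right)^{2}} - 26 = \sqrt{1 + \frac{1}{4}} - 26 = \sqrt{\frac{5}{4}} - 26 = \frac{\sqrt{5}}{2} - 26 = -26 + \frac{\sqrt{5}}{2} \approx -24.882$)
$G{\left(Q{\left(4,1 \right)},-6 \right)} \left(n - 21\right) = \left(-9 + 4\right) \left(\left(-26 + \frac{\sqrt{5}}{2}\right) - 21\right) = - 5 \left(-47 + \frac{\sqrt{5}}{2}\right) = 235 - \frac{5 \sqrt{5}}{2}$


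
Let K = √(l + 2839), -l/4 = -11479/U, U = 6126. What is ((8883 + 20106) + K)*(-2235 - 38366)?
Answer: -1176982389 - 284207*√545014905/3063 ≈ -1.1791e+9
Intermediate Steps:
l = 22958/3063 (l = -(-45916)/6126 = -4*(-11479/6126) = 22958/3063 ≈ 7.4953)
K = 7*√545014905/3063 (K = √(22958/3063 + 2839) = √(8718815/3063) = 7*√545014905/3063 ≈ 53.353)
((8883 + 20106) + K)*(-2235 - 38366) = ((8883 + 20106) + 7*√545014905/3063)*(-2235 - 38366) = (28989 + 7*√545014905/3063)*(-40601) = -1176982389 - 284207*√545014905/3063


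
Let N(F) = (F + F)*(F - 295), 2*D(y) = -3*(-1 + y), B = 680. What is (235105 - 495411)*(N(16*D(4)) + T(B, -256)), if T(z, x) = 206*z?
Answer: -50220315968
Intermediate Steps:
D(y) = 3/2 - 3*y/2 (D(y) = (-3*(-1 + y))/2 = (3 - 3*y)/2 = 3/2 - 3*y/2)
N(F) = 2*F*(-295 + F) (N(F) = (2*F)*(-295 + F) = 2*F*(-295 + F))
(235105 - 495411)*(N(16*D(4)) + T(B, -256)) = (235105 - 495411)*(2*(16*(3/2 - 3/2*4))*(-295 + 16*(3/2 - 3/2*4)) + 206*680) = -260306*(2*(16*(3/2 - 6))*(-295 + 16*(3/2 - 6)) + 140080) = -260306*(2*(16*(-9/2))*(-295 + 16*(-9/2)) + 140080) = -260306*(2*(-72)*(-295 - 72) + 140080) = -260306*(2*(-72)*(-367) + 140080) = -260306*(52848 + 140080) = -260306*192928 = -50220315968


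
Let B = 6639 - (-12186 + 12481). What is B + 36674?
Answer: 43018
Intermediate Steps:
B = 6344 (B = 6639 - 1*295 = 6639 - 295 = 6344)
B + 36674 = 6344 + 36674 = 43018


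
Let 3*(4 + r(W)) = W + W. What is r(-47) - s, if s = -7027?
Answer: 20975/3 ≈ 6991.7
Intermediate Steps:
r(W) = -4 + 2*W/3 (r(W) = -4 + (W + W)/3 = -4 + (2*W)/3 = -4 + 2*W/3)
r(-47) - s = (-4 + (⅔)*(-47)) - 1*(-7027) = (-4 - 94/3) + 7027 = -106/3 + 7027 = 20975/3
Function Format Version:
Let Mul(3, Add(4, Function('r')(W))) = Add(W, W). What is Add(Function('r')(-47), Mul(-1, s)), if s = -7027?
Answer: Rational(20975, 3) ≈ 6991.7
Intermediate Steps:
Function('r')(W) = Add(-4, Mul(Rational(2, 3), W)) (Function('r')(W) = Add(-4, Mul(Rational(1, 3), Add(W, W))) = Add(-4, Mul(Rational(1, 3), Mul(2, W))) = Add(-4, Mul(Rational(2, 3), W)))
Add(Function('r')(-47), Mul(-1, s)) = Add(Add(-4, Mul(Rational(2, 3), -47)), Mul(-1, -7027)) = Add(Add(-4, Rational(-94, 3)), 7027) = Add(Rational(-106, 3), 7027) = Rational(20975, 3)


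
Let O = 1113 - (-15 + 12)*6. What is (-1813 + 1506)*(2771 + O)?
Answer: -1197914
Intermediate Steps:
O = 1131 (O = 1113 - (-3)*6 = 1113 - 1*(-18) = 1113 + 18 = 1131)
(-1813 + 1506)*(2771 + O) = (-1813 + 1506)*(2771 + 1131) = -307*3902 = -1197914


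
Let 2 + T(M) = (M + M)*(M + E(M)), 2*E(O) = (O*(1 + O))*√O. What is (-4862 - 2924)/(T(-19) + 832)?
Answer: -13192/878455 - 55233*I*√19/878455 ≈ -0.015017 - 0.27407*I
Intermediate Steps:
E(O) = O^(3/2)*(1 + O)/2 (E(O) = ((O*(1 + O))*√O)/2 = (O^(3/2)*(1 + O))/2 = O^(3/2)*(1 + O)/2)
T(M) = -2 + 2*M*(M + M^(3/2)*(1 + M)/2) (T(M) = -2 + (M + M)*(M + M^(3/2)*(1 + M)/2) = -2 + (2*M)*(M + M^(3/2)*(1 + M)/2) = -2 + 2*M*(M + M^(3/2)*(1 + M)/2))
(-4862 - 2924)/(T(-19) + 832) = (-4862 - 2924)/((-2 + 2*(-19)² + (-19)^(5/2)*(1 - 19)) + 832) = -7786/((-2 + 2*361 + (361*I*√19)*(-18)) + 832) = -7786/((-2 + 722 - 6498*I*√19) + 832) = -7786/((720 - 6498*I*√19) + 832) = -7786/(1552 - 6498*I*√19)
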